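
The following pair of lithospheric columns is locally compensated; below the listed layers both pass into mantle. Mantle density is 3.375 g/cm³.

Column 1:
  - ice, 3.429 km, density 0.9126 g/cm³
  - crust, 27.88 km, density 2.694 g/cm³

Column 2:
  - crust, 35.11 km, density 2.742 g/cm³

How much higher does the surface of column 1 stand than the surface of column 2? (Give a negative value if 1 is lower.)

For any compensation level in the mantle, the mantle terms cancel and isostasy reduces to e = (Σt_1 − Σt_2) − (Σ(ρt)_1 − Σ(ρt)_2) / ρ_m.
Σt_1 = 31.309 km; Σt_2 = 35.11 km; Σ(ρt)_1 = 78.2380254; Σ(ρt)_2 = 96.27162 (in km·g/cm³).
e = (31.309 − 35.11) − (78.2380254 − 96.27162) / 3.375 = 1.54 km.

1.54 km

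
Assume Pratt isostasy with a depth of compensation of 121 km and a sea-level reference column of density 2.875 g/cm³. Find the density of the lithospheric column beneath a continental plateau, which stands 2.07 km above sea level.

Pratt balance: ρ_ref D = ρ (D + h).
ρ = ρ_ref D/(D + h) = 2.875 × 121 km/(121 km + 2.07 km) = 2.83 g/cm³.

2.83 g/cm³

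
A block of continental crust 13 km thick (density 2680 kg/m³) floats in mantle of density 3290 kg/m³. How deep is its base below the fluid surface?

10.6 km

Draft d = t ρ_obj/ρ_fluid = 13 km × 2680/3290 = 10.6 km.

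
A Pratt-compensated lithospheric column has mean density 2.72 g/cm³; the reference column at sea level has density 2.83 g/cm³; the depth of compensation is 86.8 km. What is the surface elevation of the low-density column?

3.51 km

ρ_ref D = ρ (D + h) → h = D (ρ_ref − ρ)/ρ.
h = 86.8 km × (2.83 − 2.72)/2.72 = 3.51 km.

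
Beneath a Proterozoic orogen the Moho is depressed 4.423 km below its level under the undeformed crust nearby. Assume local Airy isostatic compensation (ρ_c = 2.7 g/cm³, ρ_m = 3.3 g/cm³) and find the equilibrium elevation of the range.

0.983 km

In Airy isostatic equilibrium: ρ_c h = (ρ_m − ρ_c) r.
h = r (ρ_m − ρ_c) / ρ_c = 4.423 km × (3.3 − 2.7) / 2.7 = 0.983 km.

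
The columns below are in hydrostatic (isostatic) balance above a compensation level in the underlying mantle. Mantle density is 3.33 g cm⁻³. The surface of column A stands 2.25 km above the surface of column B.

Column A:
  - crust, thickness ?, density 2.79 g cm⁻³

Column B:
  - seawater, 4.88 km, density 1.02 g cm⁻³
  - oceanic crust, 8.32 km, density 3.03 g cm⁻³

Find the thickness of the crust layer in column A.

39.4 km

Take the compensation level at the base of the deeper column (depth z_c below the surface of column A) and equate Σ ρ_i t_i down to z_c; mantle fills any gap and the z_c terms cancel.
Column A: x×2.79 + (z_c − 0 − x)×3.33
Column B: 2.25×0 + 4.88×1.02 + 8.32×3.03 + (z_c − 2.25 − 13.2)×3.33
The z_c×3.33 term appears on both sides and cancels. Collect the known terms of each column as K = Σ(ρt)_known − 3.33 × (depth of known layers): K_A = 0 − 3.33×0 = 0; K_B = 30.1872 − 3.33×(2.25 + 13.2) = −21.2613.
Balance: K_A − x×(3.33 − 2.79) = K_B, so x = (K_A − K_B)/(3.33 − 2.79) = 21.2613/0.54 = 39.4 km.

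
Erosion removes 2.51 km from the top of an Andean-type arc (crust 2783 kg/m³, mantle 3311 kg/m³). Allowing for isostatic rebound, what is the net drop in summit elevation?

0.4 km

Rebound u = e ρ_c/ρ_m = 2.51 km × 2783/3311 = 2.11 km.
Net surface drop = e − u = 2.51 km − 2.11 km = e (ρ_m − ρ_c)/ρ_m = 0.4 km.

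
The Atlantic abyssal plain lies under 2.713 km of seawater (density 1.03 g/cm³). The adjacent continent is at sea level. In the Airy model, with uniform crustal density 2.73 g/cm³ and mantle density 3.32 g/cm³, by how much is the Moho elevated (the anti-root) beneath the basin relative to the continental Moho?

7.82 km

Balancing pressure at the compensation depth: replacing crust with seawater at the top is compensated by replacing crust with mantle at the base: d (ρ_c − ρ_w) = a (ρ_m − ρ_c).
a = d (ρ_c − ρ_w)/(ρ_m − ρ_c) = 2.713 km × 1.7/0.59 = 7.82 km.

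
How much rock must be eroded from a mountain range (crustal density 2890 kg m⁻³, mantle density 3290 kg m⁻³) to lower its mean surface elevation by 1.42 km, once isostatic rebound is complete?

Net drop Δ = e − u = e − e ρ_c/ρ_m = e (ρ_m − ρ_c)/ρ_m.
e = Δ ρ_m/(ρ_m − ρ_c) = 1.42 km × 3290/400 = 11.7 km.

11.7 km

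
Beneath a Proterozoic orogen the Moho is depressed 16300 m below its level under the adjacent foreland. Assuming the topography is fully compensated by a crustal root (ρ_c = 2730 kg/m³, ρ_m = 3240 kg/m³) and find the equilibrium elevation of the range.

3050 m

By Archimedes' principle applied to the lithosphere: ρ_c h = (ρ_m − ρ_c) r.
h = r (ρ_m − ρ_c) / ρ_c = 16300 m × (3240 − 2730) / 2730 = 3050 m.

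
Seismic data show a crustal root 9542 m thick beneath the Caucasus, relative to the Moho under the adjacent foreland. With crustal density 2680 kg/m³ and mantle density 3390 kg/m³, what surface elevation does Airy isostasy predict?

2530 m

For local isostatic compensation: ρ_c h = (ρ_m − ρ_c) r.
h = r (ρ_m − ρ_c) / ρ_c = 9542 m × (3390 − 2680) / 2680 = 2530 m.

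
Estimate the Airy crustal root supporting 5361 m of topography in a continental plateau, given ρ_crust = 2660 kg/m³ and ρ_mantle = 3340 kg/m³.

By Archimedes' principle applied to the lithosphere: the weight of the topography is balanced by the buoyancy of the root, ρ_c h = (ρ_m − ρ_c) r.
r = h · ρ_c / (ρ_m − ρ_c) = 5361 m × 2660 / (3340 − 2660) = 21000 m.

21000 m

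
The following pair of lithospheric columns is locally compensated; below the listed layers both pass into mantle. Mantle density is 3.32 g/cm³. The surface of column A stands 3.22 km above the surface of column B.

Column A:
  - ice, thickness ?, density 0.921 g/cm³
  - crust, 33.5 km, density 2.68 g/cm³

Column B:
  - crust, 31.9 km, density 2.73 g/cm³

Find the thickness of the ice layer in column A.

3.36 km

Take the compensation level at the base of the deeper column (depth z_c below the surface of column A) and equate Σ ρ_i t_i down to z_c; mantle fills any gap and the z_c terms cancel.
Column A: x×0.921 + 33.5×2.68 + (z_c − 33.5 − x)×3.32
Column B: 3.22×0 + 31.9×2.73 + (z_c − 3.22 − 31.9)×3.32
The z_c×3.32 term appears on both sides and cancels. Collect the known terms of each column as K = Σ(ρt)_known − 3.32 × (depth of known layers): K_A = 89.78 − 3.32×33.5 = −21.44; K_B = 87.087 − 3.32×(3.22 + 31.9) = −29.5114.
Balance: K_A − x×(3.32 − 0.921) = K_B, so x = (K_A − K_B)/(3.32 − 0.921) = 8.0714/2.399 = 3.36 km.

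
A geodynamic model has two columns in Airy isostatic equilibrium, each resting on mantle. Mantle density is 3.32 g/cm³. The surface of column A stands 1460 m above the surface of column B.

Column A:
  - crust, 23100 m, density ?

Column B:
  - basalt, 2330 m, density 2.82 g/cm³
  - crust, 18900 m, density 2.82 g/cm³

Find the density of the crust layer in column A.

Take the compensation level at the base of the deeper column (depth z_c below the surface of column A) and equate Σ ρ_i t_i down to z_c; mantle fills any gap and the z_c terms cancel.
Column A: 23100×ρ + (z_c − 23100)×3.32
Column B: 1460×0 + 2330×2.82 + 18900×2.82 + (z_c − 1460 − 21230)×3.32
The z_c×3.32 term appears on both sides and cancels. Collect the known terms of each column as K = Σ(ρt)_known − 3.32 × (depth of known layers): K_A = 0 − 3.32×23100 = −76692; K_B = 59868.6 − 3.32×(1460 + 21230) = −15462.2.
Balance: K_A + 23100×ρ = K_B, so ρ = (K_B − K_A)/23100 = 61229.8/23100 = 2.65 g/cm³.

2.65 g/cm³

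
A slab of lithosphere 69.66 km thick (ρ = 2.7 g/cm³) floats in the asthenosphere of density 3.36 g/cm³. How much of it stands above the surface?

Floating equilibrium: submerged depth d = t ρ_obj/ρ_fluid = 69.66 km × 2.7/3.36 = 55.98 km.
Freeboard = t − d = 69.66 km − 55.98 km = 13.7 km.

13.7 km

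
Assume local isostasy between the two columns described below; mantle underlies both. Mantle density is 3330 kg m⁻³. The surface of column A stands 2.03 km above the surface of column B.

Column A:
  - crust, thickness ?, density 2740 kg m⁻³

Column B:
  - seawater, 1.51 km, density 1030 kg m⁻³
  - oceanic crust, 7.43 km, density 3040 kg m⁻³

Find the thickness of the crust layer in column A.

21 km

Take the compensation level at the base of the deeper column (depth z_c below the surface of column A) and equate Σ ρ_i t_i down to z_c; mantle fills any gap and the z_c terms cancel.
Column A: x×2740 + (z_c − 0 − x)×3330
Column B: 2.03×0 + 1.51×1030 + 7.43×3040 + (z_c − 2.03 − 8.94)×3330
The z_c×3330 term appears on both sides and cancels. Collect the known terms of each column as K = Σ(ρt)_known − 3330 × (depth of known layers): K_A = 0 − 3330×0 = 0; K_B = 24142.5 − 3330×(2.03 + 8.94) = −12387.6.
Balance: K_A − x×(3330 − 2740) = K_B, so x = (K_A − K_B)/(3330 − 2740) = 12387.6/590 = 21 km.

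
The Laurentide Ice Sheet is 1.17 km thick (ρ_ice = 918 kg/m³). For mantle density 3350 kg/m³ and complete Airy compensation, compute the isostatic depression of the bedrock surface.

Equating mass per unit area of the two columns: the ice load ρ_ice t is balanced by mantle displaced below, ρ_m s.
s = t ρ_ice / ρ_m = 1.17 km × 918/3350 = 0.321 km.

0.321 km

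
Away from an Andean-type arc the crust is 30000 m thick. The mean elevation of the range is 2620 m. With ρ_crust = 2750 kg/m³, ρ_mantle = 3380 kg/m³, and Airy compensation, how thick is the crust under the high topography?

44100 m

Root depth r = h ρ_c / (ρ_m − ρ_c) = 2620 m × 2750 / 630 = 11440 m.
Total thickness = T + h + r = 30000 m + 2620 m + 11440 m = 44100 m.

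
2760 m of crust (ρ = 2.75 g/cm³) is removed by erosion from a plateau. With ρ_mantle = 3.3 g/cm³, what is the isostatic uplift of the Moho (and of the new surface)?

Unloading: uplift u = e ρ_c/ρ_m = 2760 m × 2.75/3.3 = 2300 m.

2300 m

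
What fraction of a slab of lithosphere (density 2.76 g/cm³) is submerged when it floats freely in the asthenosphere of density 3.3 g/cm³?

0.836

Submerged fraction = ρ_obj/ρ_fluid = 2.76/3.3 = 0.836.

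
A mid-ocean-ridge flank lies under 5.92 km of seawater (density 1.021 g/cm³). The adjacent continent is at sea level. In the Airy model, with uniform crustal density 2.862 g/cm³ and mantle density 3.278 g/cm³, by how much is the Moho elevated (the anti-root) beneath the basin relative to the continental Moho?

Balancing pressure at the compensation depth: replacing crust with seawater at the top is compensated by replacing crust with mantle at the base: d (ρ_c − ρ_w) = a (ρ_m − ρ_c).
a = d (ρ_c − ρ_w)/(ρ_m − ρ_c) = 5.92 km × 1.841/0.416 = 26.2 km.

26.2 km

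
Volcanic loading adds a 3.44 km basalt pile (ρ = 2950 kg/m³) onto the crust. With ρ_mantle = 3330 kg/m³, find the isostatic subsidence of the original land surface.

Subaerial loading: s = t ρ_load / ρ_m.
s = 3.44 km × 2950/3330 = 3.05 km.

3.05 km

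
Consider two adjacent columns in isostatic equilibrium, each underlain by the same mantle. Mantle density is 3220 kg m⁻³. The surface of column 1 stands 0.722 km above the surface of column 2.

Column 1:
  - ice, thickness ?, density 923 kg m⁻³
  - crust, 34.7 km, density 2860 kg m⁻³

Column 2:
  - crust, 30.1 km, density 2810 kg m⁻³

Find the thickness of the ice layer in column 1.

Take the compensation level at the base of the deeper column (depth z_c below the surface of column 1) and equate Σ ρ_i t_i down to z_c; mantle fills any gap and the z_c terms cancel.
Column 1: x×923 + 34.7×2860 + (z_c − 34.7 − x)×3220
Column 2: 0.722×0 + 30.1×2810 + (z_c − 0.722 − 30.1)×3220
The z_c×3220 term appears on both sides and cancels. Collect the known terms of each column as K = Σ(ρt)_known − 3220 × (depth of known layers): K_1 = 99242 − 3220×34.7 = −12492; K_2 = 84581 − 3220×(0.722 + 30.1) = −14665.84.
Balance: K_1 − x×(3220 − 923) = K_2, so x = (K_1 − K_2)/(3220 − 923) = 2173.84/2297 = 0.946 km.

0.946 km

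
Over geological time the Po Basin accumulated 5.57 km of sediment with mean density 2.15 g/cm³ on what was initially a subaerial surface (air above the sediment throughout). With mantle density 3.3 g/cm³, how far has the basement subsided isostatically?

3.63 km

Subaerial load: s = t ρ_sed / ρ_m = 5.57 km × 2.15/3.3 = 3.63 km.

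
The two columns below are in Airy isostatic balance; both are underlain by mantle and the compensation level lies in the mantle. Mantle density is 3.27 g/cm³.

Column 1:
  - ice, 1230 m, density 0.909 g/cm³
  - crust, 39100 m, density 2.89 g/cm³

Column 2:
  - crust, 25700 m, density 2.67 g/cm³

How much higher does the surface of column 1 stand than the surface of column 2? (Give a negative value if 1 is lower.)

716 m

For any compensation level in the mantle, the mantle terms cancel and isostasy reduces to e = (Σt_1 − Σt_2) − (Σ(ρt)_1 − Σ(ρt)_2) / ρ_m.
Σt_1 = 40330 m; Σt_2 = 25700 m; Σ(ρt)_1 = 114117.07; Σ(ρt)_2 = 68619 (in m·g/cm³).
e = (40330 − 25700) − (114117.07 − 68619) / 3.27 = 716 m.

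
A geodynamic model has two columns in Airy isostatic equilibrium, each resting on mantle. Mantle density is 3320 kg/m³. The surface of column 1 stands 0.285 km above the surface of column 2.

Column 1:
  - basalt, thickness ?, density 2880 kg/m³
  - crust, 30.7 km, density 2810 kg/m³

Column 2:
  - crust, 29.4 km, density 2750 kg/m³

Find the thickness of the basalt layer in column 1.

Take the compensation level at the base of the deeper column (depth z_c below the surface of column 1) and equate Σ ρ_i t_i down to z_c; mantle fills any gap and the z_c terms cancel.
Column 1: x×2880 + 30.7×2810 + (z_c − 30.7 − x)×3320
Column 2: 0.285×0 + 29.4×2750 + (z_c − 0.285 − 29.4)×3320
The z_c×3320 term appears on both sides and cancels. Collect the known terms of each column as K = Σ(ρt)_known − 3320 × (depth of known layers): K_1 = 86267 − 3320×30.7 = −15657; K_2 = 80850 − 3320×(0.285 + 29.4) = −17704.2.
Balance: K_1 − x×(3320 − 2880) = K_2, so x = (K_1 − K_2)/(3320 − 2880) = 2047.2/440 = 4.65 km.

4.65 km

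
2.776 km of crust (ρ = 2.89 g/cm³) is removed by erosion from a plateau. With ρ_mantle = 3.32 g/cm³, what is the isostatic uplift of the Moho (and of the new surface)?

2.42 km

Unloading: uplift u = e ρ_c/ρ_m = 2.776 km × 2.89/3.32 = 2.42 km.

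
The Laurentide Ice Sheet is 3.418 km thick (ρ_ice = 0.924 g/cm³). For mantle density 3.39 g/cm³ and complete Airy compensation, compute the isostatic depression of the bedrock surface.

0.932 km

Isostatic balance requires: the ice load ρ_ice t is balanced by mantle displaced below, ρ_m s.
s = t ρ_ice / ρ_m = 3.418 km × 0.924/3.39 = 0.932 km.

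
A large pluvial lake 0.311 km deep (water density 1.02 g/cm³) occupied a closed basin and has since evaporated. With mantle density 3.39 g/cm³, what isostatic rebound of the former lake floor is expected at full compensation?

u = d ρ_w/ρ_m = 0.311 km × 1.02/3.39 = 0.0936 km.

0.0936 km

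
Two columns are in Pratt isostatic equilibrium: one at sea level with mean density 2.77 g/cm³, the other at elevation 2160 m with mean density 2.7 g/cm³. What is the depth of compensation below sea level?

83300 m

ρ_ref D = ρ (D + h) → D (ρ_ref − ρ) = ρ h.
D = ρ h/(ρ_ref − ρ) = 2.7 × 2160 m/(2.77 − 2.7) = 83300 m.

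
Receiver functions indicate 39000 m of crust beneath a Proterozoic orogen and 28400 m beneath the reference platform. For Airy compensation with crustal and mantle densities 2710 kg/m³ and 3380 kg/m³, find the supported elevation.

Excess crust Δ = 39000 m − 28400 m = 10600 m, split between elevation h and root r with h + r = Δ.
Airy balance ρ_c h = (ρ_m − ρ_c) r gives r = h ρ_c/(ρ_m − ρ_c), so h (1 + ρ_c/(ρ_m − ρ_c)) = Δ, i.e. h = Δ (ρ_m − ρ_c)/ρ_m.
h = 10600 m × 670/3380 = 2100 m.

2100 m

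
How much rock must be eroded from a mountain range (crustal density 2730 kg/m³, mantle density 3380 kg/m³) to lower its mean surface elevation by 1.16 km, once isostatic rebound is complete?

Net drop Δ = e − u = e − e ρ_c/ρ_m = e (ρ_m − ρ_c)/ρ_m.
e = Δ ρ_m/(ρ_m − ρ_c) = 1.16 km × 3380/650 = 6.03 km.

6.03 km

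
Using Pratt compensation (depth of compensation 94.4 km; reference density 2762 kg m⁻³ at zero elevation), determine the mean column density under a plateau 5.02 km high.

2620 kg m⁻³

Pratt balance: ρ_ref D = ρ (D + h).
ρ = ρ_ref D/(D + h) = 2762 × 94.4 km/(94.4 km + 5.02 km) = 2620 kg m⁻³.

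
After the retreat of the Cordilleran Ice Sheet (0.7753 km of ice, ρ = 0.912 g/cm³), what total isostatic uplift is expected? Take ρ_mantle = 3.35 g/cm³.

0.211 km

Removing the load lets mantle flow back in; uplift u satisfies ρ_ice t = ρ_m u.
u = t ρ_ice/ρ_m = 0.7753 km × 0.912/3.35 = 0.211 km.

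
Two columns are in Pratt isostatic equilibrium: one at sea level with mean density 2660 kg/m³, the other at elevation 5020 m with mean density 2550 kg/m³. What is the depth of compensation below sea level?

116000 m

ρ_ref D = ρ (D + h) → D (ρ_ref − ρ) = ρ h.
D = ρ h/(ρ_ref − ρ) = 2550 × 5020 m/(2660 − 2550) = 116000 m.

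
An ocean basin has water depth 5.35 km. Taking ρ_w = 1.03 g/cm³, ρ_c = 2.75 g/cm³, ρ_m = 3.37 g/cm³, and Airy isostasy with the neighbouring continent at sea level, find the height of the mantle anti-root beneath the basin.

Balancing pressure at the compensation depth: replacing crust with seawater at the top is compensated by replacing crust with mantle at the base: d (ρ_c − ρ_w) = a (ρ_m − ρ_c).
a = d (ρ_c − ρ_w)/(ρ_m − ρ_c) = 5.35 km × 1.72/0.62 = 14.8 km.

14.8 km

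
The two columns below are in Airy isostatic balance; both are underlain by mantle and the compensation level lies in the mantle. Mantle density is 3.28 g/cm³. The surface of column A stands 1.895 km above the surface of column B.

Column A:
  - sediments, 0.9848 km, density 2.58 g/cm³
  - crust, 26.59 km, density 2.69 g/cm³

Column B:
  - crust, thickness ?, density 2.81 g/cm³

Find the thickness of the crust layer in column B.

Take the compensation level at the base of the deeper column (depth z_c below the surface of column A) and equate Σ ρ_i t_i down to z_c; mantle fills any gap and the z_c terms cancel.
Column A: 0.9848×2.58 + 26.59×2.69 + (z_c − 27.5748)×3.28
Column B: 1.895×0 + x×2.81 + (z_c − 1.895 − 0 − x)×3.28
The z_c×3.28 term appears on both sides and cancels. Collect the known terms of each column as K = Σ(ρt)_known − 3.28 × (depth of known layers): K_A = 74.067884 − 3.28×27.5748 = −16.37746; K_B = 0 − 3.28×(1.895 + 0) = −6.2156.
Balance: K_A = K_B − x×(3.28 − 2.81), so x = (K_B − K_A)/(3.28 − 2.81) = 10.1619/0.47 = 21.6 km.

21.6 km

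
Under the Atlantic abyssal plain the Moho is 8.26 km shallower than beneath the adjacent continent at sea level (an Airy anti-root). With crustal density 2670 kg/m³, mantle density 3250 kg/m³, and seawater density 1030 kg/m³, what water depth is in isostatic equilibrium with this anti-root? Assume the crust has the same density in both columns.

2.92 km

Replacing a thickness d of crust by seawater at the top must be balanced by replacing crust with mantle at the base: d (ρ_c − ρ_w) = a (ρ_m − ρ_c).
d = a (ρ_m − ρ_c)/(ρ_c − ρ_w) = 8.26 km × 580/1640 = 2.92 km.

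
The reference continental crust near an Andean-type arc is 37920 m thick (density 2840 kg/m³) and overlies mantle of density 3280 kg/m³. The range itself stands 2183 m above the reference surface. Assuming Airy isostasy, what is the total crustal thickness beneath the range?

54200 m

Root depth r = h ρ_c / (ρ_m − ρ_c) = 2183 m × 2840 / 440 = 14090 m.
Total thickness = T + h + r = 37920 m + 2183 m + 14090 m = 54200 m.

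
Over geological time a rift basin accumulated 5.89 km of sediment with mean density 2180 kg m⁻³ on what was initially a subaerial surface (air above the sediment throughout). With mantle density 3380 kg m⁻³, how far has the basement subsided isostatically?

3.8 km

Subaerial load: s = t ρ_sed / ρ_m = 5.89 km × 2180/3380 = 3.8 km.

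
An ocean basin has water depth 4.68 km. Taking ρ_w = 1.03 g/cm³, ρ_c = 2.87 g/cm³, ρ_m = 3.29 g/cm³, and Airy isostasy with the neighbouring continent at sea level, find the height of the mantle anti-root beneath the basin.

20.5 km

For local isostatic compensation: replacing crust with seawater at the top is compensated by replacing crust with mantle at the base: d (ρ_c − ρ_w) = a (ρ_m − ρ_c).
a = d (ρ_c − ρ_w)/(ρ_m − ρ_c) = 4.68 km × 1.84/0.42 = 20.5 km.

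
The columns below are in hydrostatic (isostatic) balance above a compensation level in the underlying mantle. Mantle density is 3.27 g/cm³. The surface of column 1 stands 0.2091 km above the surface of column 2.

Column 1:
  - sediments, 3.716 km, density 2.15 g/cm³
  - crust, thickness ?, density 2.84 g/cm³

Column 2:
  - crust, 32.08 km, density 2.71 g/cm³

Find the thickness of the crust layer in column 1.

Take the compensation level at the base of the deeper column (depth z_c below the surface of column 1) and equate Σ ρ_i t_i down to z_c; mantle fills any gap and the z_c terms cancel.
Column 1: 3.716×2.15 + x×2.84 + (z_c − 3.716 − x)×3.27
Column 2: 0.2091×0 + 32.08×2.71 + (z_c − 0.2091 − 32.08)×3.27
The z_c×3.27 term appears on both sides and cancels. Collect the known terms of each column as K = Σ(ρt)_known − 3.27 × (depth of known layers): K_1 = 7.9894 − 3.27×3.716 = −4.16192; K_2 = 86.9368 − 3.27×(0.2091 + 32.08) = −18.648557.
Balance: K_1 − x×(3.27 − 2.84) = K_2, so x = (K_1 − K_2)/(3.27 − 2.84) = 14.4866/0.43 = 33.7 km.

33.7 km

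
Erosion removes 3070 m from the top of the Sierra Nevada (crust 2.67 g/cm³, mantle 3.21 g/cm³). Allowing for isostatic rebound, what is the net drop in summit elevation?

516 m

Rebound u = e ρ_c/ρ_m = 3070 m × 2.67/3.21 = 2554 m.
Net surface drop = e − u = 3070 m − 2554 m = e (ρ_m − ρ_c)/ρ_m = 516 m.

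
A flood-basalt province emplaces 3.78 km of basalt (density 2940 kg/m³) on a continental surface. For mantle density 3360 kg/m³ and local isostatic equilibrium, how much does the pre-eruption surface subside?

3.31 km

Subaerial loading: s = t ρ_load / ρ_m.
s = 3.78 km × 2940/3360 = 3.31 km.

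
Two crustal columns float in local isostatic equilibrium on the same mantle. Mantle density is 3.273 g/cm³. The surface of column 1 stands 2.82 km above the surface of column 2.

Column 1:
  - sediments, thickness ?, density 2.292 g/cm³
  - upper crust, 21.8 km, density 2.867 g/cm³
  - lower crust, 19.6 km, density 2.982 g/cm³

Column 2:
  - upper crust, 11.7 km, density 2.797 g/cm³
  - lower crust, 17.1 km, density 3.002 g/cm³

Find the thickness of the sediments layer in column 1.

4.97 km

Take the compensation level at the base of the deeper column (depth z_c below the surface of column 1) and equate Σ ρ_i t_i down to z_c; mantle fills any gap and the z_c terms cancel.
Column 1: x×2.292 + 21.8×2.867 + 19.6×2.982 + (z_c − 41.4 − x)×3.273
Column 2: 2.82×0 + 11.7×2.797 + 17.1×3.002 + (z_c − 2.82 − 28.8)×3.273
The z_c×3.273 term appears on both sides and cancels. Collect the known terms of each column as K = Σ(ρt)_known − 3.273 × (depth of known layers): K_1 = 120.9478 − 3.273×41.4 = −14.5544; K_2 = 84.0591 − 3.273×(2.82 + 28.8) = −19.43316.
Balance: K_1 − x×(3.273 − 2.292) = K_2, so x = (K_1 − K_2)/(3.273 − 2.292) = 4.87876/0.981 = 4.97 km.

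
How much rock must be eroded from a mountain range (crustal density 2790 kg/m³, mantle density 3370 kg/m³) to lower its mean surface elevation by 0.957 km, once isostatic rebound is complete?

5.56 km

Net drop Δ = e − u = e − e ρ_c/ρ_m = e (ρ_m − ρ_c)/ρ_m.
e = Δ ρ_m/(ρ_m − ρ_c) = 0.957 km × 3370/580 = 5.56 km.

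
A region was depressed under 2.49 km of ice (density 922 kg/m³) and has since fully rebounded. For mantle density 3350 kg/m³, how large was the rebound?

Removing the load lets mantle flow back in; uplift u satisfies ρ_ice t = ρ_m u.
u = t ρ_ice/ρ_m = 2.49 km × 922/3350 = 0.685 km.

0.685 km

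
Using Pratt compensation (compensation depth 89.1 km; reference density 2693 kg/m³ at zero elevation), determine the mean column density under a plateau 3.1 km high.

2600 kg/m³

Pratt balance: ρ_ref D = ρ (D + h).
ρ = ρ_ref D/(D + h) = 2693 × 89.1 km/(89.1 km + 3.1 km) = 2600 kg/m³.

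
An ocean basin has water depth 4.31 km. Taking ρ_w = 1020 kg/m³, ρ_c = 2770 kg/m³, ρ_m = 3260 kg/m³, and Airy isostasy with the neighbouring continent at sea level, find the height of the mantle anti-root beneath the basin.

For local isostatic compensation: replacing crust with seawater at the top is compensated by replacing crust with mantle at the base: d (ρ_c − ρ_w) = a (ρ_m − ρ_c).
a = d (ρ_c − ρ_w)/(ρ_m − ρ_c) = 4.31 km × 1750/490 = 15.4 km.

15.4 km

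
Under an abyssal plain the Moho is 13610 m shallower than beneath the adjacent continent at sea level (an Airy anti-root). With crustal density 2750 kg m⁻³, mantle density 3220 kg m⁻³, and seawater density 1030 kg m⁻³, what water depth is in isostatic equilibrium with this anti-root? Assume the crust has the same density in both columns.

Replacing a thickness d of crust by seawater at the top must be balanced by replacing crust with mantle at the base: d (ρ_c − ρ_w) = a (ρ_m − ρ_c).
d = a (ρ_m − ρ_c)/(ρ_c − ρ_w) = 13610 m × 470/1720 = 3720 m.

3720 m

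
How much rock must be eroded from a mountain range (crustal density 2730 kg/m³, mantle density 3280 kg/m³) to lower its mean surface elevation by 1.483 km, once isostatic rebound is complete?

8.84 km

Net drop Δ = e − u = e − e ρ_c/ρ_m = e (ρ_m − ρ_c)/ρ_m.
e = Δ ρ_m/(ρ_m − ρ_c) = 1.483 km × 3280/550 = 8.84 km.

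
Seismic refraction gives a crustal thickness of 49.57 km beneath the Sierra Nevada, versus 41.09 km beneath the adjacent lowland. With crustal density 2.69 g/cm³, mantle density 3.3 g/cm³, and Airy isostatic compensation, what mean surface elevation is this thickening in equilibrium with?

Excess crust Δ = 49.57 km − 41.09 km = 8.48 km, split between elevation h and root r with h + r = Δ.
Airy balance ρ_c h = (ρ_m − ρ_c) r gives r = h ρ_c/(ρ_m − ρ_c), so h (1 + ρ_c/(ρ_m − ρ_c)) = Δ, i.e. h = Δ (ρ_m − ρ_c)/ρ_m.
h = 8.48 km × 0.61/3.3 = 1.57 km.

1.57 km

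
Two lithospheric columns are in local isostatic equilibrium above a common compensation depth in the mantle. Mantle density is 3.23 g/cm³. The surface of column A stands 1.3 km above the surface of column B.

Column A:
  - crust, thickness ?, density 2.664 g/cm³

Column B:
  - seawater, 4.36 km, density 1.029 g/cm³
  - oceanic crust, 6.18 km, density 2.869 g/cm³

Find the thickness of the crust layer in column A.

28.3 km

Take the compensation level at the base of the deeper column (depth z_c below the surface of column A) and equate Σ ρ_i t_i down to z_c; mantle fills any gap and the z_c terms cancel.
Column A: x×2.664 + (z_c − 0 − x)×3.23
Column B: 1.3×0 + 4.36×1.029 + 6.18×2.869 + (z_c − 1.3 − 10.54)×3.23
The z_c×3.23 term appears on both sides and cancels. Collect the known terms of each column as K = Σ(ρt)_known − 3.23 × (depth of known layers): K_A = 0 − 3.23×0 = 0; K_B = 22.21686 − 3.23×(1.3 + 10.54) = −16.02634.
Balance: K_A − x×(3.23 − 2.664) = K_B, so x = (K_A − K_B)/(3.23 − 2.664) = 16.0263/0.566 = 28.3 km.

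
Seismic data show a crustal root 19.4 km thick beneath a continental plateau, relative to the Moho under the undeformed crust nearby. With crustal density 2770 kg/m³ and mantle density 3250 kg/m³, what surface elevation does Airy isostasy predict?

For local isostatic compensation: ρ_c h = (ρ_m − ρ_c) r.
h = r (ρ_m − ρ_c) / ρ_c = 19.4 km × (3250 − 2770) / 2770 = 3.36 km.

3.36 km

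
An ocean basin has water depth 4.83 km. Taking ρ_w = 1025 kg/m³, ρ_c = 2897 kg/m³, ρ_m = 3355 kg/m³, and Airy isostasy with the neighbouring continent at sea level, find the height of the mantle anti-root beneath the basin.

Equating mass per unit area of the two columns: replacing crust with seawater at the top is compensated by replacing crust with mantle at the base: d (ρ_c − ρ_w) = a (ρ_m − ρ_c).
a = d (ρ_c − ρ_w)/(ρ_m − ρ_c) = 4.83 km × 1872/458 = 19.7 km.

19.7 km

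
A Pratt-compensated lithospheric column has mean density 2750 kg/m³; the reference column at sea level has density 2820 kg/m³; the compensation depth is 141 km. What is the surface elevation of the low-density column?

ρ_ref D = ρ (D + h) → h = D (ρ_ref − ρ)/ρ.
h = 141 km × (2820 − 2750)/2750 = 3.59 km.

3.59 km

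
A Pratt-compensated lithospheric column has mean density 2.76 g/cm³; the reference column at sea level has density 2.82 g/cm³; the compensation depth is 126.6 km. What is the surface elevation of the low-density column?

2.75 km

ρ_ref D = ρ (D + h) → h = D (ρ_ref − ρ)/ρ.
h = 126.6 km × (2.82 − 2.76)/2.76 = 2.75 km.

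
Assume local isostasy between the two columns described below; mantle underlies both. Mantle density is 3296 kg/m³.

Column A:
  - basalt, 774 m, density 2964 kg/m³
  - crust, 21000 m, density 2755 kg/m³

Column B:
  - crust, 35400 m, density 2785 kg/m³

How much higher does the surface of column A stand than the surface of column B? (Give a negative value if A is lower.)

−1960 m

For any compensation level in the mantle, the mantle terms cancel and isostasy reduces to e = (Σt_A − Σt_B) − (Σ(ρt)_A − Σ(ρt)_B) / ρ_m.
Σt_A = 21774 m; Σt_B = 35400 m; Σ(ρt)_A = 60149136; Σ(ρt)_B = 98589000 (in m·kg/m³).
e = (21774 − 35400) − (60149136 − 98589000) / 3296 = −1960 m.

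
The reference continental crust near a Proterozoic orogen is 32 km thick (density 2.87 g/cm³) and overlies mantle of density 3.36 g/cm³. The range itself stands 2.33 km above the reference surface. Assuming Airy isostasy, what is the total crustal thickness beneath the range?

48 km

Root depth r = h ρ_c / (ρ_m − ρ_c) = 2.33 km × 2.87 / 0.49 = 13.65 km.
Total thickness = T + h + r = 32 km + 2.33 km + 13.65 km = 48 km.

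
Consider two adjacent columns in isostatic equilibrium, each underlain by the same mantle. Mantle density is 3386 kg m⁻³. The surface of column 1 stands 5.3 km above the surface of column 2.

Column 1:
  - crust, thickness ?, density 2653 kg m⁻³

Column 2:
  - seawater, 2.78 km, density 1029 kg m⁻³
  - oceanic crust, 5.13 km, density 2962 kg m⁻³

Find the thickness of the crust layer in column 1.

36.4 km

Take the compensation level at the base of the deeper column (depth z_c below the surface of column 1) and equate Σ ρ_i t_i down to z_c; mantle fills any gap and the z_c terms cancel.
Column 1: x×2653 + (z_c − 0 − x)×3386
Column 2: 5.3×0 + 2.78×1029 + 5.13×2962 + (z_c − 5.3 − 7.91)×3386
The z_c×3386 term appears on both sides and cancels. Collect the known terms of each column as K = Σ(ρt)_known − 3386 × (depth of known layers): K_1 = 0 − 3386×0 = 0; K_2 = 18055.68 − 3386×(5.3 + 7.91) = −26673.38.
Balance: K_1 − x×(3386 − 2653) = K_2, so x = (K_1 − K_2)/(3386 − 2653) = 26673.4/733 = 36.4 km.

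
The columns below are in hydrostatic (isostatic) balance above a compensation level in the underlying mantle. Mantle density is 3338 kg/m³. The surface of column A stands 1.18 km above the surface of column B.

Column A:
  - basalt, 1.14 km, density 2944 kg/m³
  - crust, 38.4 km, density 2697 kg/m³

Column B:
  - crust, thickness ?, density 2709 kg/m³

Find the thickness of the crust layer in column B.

33.6 km

Take the compensation level at the base of the deeper column (depth z_c below the surface of column A) and equate Σ ρ_i t_i down to z_c; mantle fills any gap and the z_c terms cancel.
Column A: 1.14×2944 + 38.4×2697 + (z_c − 39.54)×3338
Column B: 1.18×0 + x×2709 + (z_c − 1.18 − 0 − x)×3338
The z_c×3338 term appears on both sides and cancels. Collect the known terms of each column as K = Σ(ρt)_known − 3338 × (depth of known layers): K_A = 106920.96 − 3338×39.54 = −25063.56; K_B = 0 − 3338×(1.18 + 0) = −3938.84.
Balance: K_A = K_B − x×(3338 − 2709), so x = (K_B − K_A)/(3338 − 2709) = 21124.7/629 = 33.6 km.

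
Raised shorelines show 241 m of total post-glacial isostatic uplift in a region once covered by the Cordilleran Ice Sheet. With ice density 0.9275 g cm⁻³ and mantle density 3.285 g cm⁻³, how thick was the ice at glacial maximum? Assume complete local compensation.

u = t ρ_ice/ρ_m → t = u ρ_m/ρ_ice = 241 m × 3.285/0.9275 = 854 m.

854 m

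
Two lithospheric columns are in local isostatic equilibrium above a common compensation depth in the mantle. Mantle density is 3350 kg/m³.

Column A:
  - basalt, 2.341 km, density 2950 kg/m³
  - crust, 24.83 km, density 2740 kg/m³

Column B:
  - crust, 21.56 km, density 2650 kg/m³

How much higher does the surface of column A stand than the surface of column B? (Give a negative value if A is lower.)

0.296 km

For any compensation level in the mantle, the mantle terms cancel and isostasy reduces to e = (Σt_A − Σt_B) − (Σ(ρt)_A − Σ(ρt)_B) / ρ_m.
Σt_A = 27.171 km; Σt_B = 21.56 km; Σ(ρt)_A = 74940.15; Σ(ρt)_B = 57134 (in km·kg/m³).
e = (27.171 − 21.56) − (74940.15 − 57134) / 3350 = 0.296 km.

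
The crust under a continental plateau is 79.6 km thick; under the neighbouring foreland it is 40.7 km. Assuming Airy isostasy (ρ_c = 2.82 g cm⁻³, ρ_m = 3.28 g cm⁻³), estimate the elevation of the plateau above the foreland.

5.46 km

Excess crust Δ = 79.6 km − 40.7 km = 38.9 km, split between elevation h and root r with h + r = Δ.
Airy balance ρ_c h = (ρ_m − ρ_c) r gives r = h ρ_c/(ρ_m − ρ_c), so h (1 + ρ_c/(ρ_m − ρ_c)) = Δ, i.e. h = Δ (ρ_m − ρ_c)/ρ_m.
h = 38.9 km × 0.46/3.28 = 5.46 km.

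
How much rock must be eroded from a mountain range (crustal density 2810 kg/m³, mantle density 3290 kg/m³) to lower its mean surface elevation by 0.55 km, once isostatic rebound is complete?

3.77 km

Net drop Δ = e − u = e − e ρ_c/ρ_m = e (ρ_m − ρ_c)/ρ_m.
e = Δ ρ_m/(ρ_m − ρ_c) = 0.55 km × 3290/480 = 3.77 km.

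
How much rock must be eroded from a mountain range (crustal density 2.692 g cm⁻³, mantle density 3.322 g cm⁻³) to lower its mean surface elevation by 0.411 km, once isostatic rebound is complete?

2.17 km

Net drop Δ = e − u = e − e ρ_c/ρ_m = e (ρ_m − ρ_c)/ρ_m.
e = Δ ρ_m/(ρ_m − ρ_c) = 0.411 km × 3.322/0.63 = 2.17 km.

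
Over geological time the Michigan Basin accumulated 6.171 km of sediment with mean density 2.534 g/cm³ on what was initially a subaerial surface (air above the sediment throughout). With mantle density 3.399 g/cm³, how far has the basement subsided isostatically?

Subaerial load: s = t ρ_sed / ρ_m = 6.171 km × 2.534/3.399 = 4.6 km.

4.6 km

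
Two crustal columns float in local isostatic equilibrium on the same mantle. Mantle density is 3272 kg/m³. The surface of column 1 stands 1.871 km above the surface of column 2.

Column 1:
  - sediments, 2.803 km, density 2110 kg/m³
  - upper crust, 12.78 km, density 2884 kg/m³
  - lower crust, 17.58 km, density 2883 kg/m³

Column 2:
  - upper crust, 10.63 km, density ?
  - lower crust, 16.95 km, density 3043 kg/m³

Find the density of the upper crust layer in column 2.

2800 kg/m³

Take the compensation level at the base of the deeper column (depth z_c below the surface of column 1) and equate Σ ρ_i t_i down to z_c; mantle fills any gap and the z_c terms cancel.
Column 1: 2.803×2110 + 12.78×2884 + 17.58×2883 + (z_c − 33.163)×3272
Column 2: 1.871×0 + 10.63×ρ + 16.95×3043 + (z_c − 1.871 − 27.58)×3272
The z_c×3272 term appears on both sides and cancels. Collect the known terms of each column as K = Σ(ρt)_known − 3272 × (depth of known layers): K_1 = 93454.99 − 3272×33.163 = −15054.346; K_2 = 51578.85 − 3272×(1.871 + 27.58) = −44784.822.
Balance: K_1 = K_2 + 10.63×ρ, so ρ = (K_1 − K_2)/10.63 = 29730.5/10.63 = 2800 kg/m³.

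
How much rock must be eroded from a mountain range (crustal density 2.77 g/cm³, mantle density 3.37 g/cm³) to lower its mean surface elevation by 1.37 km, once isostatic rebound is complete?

7.69 km

Net drop Δ = e − u = e − e ρ_c/ρ_m = e (ρ_m − ρ_c)/ρ_m.
e = Δ ρ_m/(ρ_m − ρ_c) = 1.37 km × 3.37/0.6 = 7.69 km.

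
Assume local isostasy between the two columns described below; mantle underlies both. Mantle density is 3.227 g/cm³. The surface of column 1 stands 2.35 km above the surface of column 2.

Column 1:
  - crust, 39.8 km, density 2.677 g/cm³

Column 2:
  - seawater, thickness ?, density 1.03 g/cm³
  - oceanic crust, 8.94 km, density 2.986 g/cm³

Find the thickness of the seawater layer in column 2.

5.53 km

Take the compensation level at the base of the deeper column (depth z_c below the surface of column 1) and equate Σ ρ_i t_i down to z_c; mantle fills any gap and the z_c terms cancel.
Column 1: 39.8×2.677 + (z_c − 39.8)×3.227
Column 2: 2.35×0 + x×1.03 + 8.94×2.986 + (z_c − 2.35 − 8.94 − x)×3.227
The z_c×3.227 term appears on both sides and cancels. Collect the known terms of each column as K = Σ(ρt)_known − 3.227 × (depth of known layers): K_1 = 106.5446 − 3.227×39.8 = −21.89; K_2 = 26.69484 − 3.227×(2.35 + 8.94) = −9.73799.
Balance: K_1 = K_2 − x×(3.227 − 1.03), so x = (K_2 − K_1)/(3.227 − 1.03) = 12.152/2.197 = 5.53 km.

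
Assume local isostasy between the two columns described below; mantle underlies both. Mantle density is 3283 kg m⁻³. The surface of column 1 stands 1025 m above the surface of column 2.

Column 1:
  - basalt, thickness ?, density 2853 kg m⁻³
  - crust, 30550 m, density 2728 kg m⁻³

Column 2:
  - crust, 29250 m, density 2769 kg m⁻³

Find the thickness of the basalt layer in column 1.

Take the compensation level at the base of the deeper column (depth z_c below the surface of column 1) and equate Σ ρ_i t_i down to z_c; mantle fills any gap and the z_c terms cancel.
Column 1: x×2853 + 30550×2728 + (z_c − 30550 − x)×3283
Column 2: 1025×0 + 29250×2769 + (z_c − 1025 − 29250)×3283
The z_c×3283 term appears on both sides and cancels. Collect the known terms of each column as K = Σ(ρt)_known − 3283 × (depth of known layers): K_1 = 83340400 − 3283×30550 = −16955250; K_2 = 80993250 − 3283×(1025 + 29250) = −18399575.
Balance: K_1 − x×(3283 − 2853) = K_2, so x = (K_1 − K_2)/(3283 − 2853) = 1444320/430 = 3360 m.

3360 m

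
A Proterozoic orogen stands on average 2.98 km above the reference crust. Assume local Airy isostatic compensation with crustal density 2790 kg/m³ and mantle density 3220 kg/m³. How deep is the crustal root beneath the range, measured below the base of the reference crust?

In Airy isostatic equilibrium: the weight of the topography is balanced by the buoyancy of the root, ρ_c h = (ρ_m − ρ_c) r.
r = h · ρ_c / (ρ_m − ρ_c) = 2.98 km × 2790 / (3220 − 2790) = 19.3 km.

19.3 km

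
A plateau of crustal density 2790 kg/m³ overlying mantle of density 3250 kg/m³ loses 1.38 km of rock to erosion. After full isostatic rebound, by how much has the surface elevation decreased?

0.195 km

Rebound u = e ρ_c/ρ_m = 1.38 km × 2790/3250 = 1.185 km.
Net surface drop = e − u = 1.38 km − 1.185 km = e (ρ_m − ρ_c)/ρ_m = 0.195 km.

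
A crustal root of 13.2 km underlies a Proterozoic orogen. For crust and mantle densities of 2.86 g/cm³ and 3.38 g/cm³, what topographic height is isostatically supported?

Isostatic balance requires: ρ_c h = (ρ_m − ρ_c) r.
h = r (ρ_m − ρ_c) / ρ_c = 13.2 km × (3.38 − 2.86) / 2.86 = 2.4 km.

2.4 km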